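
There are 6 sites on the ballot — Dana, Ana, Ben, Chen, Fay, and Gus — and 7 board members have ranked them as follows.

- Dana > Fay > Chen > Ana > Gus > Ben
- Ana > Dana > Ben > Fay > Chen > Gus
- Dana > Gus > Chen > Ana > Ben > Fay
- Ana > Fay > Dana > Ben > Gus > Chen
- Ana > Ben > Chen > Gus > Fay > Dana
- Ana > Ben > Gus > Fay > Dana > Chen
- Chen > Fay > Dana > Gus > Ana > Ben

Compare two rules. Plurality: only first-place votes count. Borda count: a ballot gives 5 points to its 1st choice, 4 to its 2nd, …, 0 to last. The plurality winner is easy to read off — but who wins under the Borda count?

Ana

Plurality first-place counts: Dana 2, Ana 4, Ben 0, Chen 1, Fay 0, Gus 0 → Ana.
Borda totals: Dana 21, Ana 25, Ben 14, Chen 15, Fay 17, Gus 13 → Ana.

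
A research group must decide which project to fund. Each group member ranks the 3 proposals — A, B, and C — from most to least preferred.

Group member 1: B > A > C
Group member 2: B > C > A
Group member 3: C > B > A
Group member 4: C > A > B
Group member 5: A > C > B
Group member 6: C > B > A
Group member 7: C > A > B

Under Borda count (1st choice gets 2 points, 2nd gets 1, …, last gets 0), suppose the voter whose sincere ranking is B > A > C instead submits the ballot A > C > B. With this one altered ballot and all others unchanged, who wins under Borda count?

Borda totals with the altered ballot: A 6, B 4, C 11.
The winner is unchanged: still C.

C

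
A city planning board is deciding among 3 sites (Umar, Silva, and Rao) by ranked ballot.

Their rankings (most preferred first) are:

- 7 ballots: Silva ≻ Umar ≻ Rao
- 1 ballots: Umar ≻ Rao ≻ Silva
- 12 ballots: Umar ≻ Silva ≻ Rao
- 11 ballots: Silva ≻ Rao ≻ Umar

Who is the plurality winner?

First-place vote totals:
  Umar: 13
  Silva: 18
  Rao: 0
Silva has the most first-place votes.

Silva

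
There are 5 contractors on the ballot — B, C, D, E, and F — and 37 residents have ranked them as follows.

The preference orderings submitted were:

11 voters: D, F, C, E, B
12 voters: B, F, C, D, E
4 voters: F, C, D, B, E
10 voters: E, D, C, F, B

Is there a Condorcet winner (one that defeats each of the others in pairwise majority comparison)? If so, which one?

Head-to-head results (37 voters total):
B vs C: C wins 25–12.
B vs D: D wins 25–12.
B vs E: E wins 21–16.
B vs F: F wins 25–12.
C vs D: D wins 21–16.
C vs E: C wins 27–10.
C vs F: F wins 27–10.
D vs E: D wins 27–10.
D vs F: D wins 21–16.
E vs F: F wins 27–10.
D beats each rival — B (25–12), C (21–16), E (27–10), F (21–16) — so D is the Condorcet winner.

D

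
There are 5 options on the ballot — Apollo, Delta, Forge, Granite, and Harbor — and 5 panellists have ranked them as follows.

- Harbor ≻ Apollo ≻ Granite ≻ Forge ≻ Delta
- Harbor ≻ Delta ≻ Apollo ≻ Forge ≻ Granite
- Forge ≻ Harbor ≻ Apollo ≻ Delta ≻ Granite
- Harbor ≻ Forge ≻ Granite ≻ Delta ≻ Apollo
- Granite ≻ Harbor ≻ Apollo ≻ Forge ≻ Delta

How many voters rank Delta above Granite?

2

Ballots ranking Delta above Granite: 2.
Ballots ranking Granite above Delta: 3.
So 2 of 5 voters prefer Delta to Granite.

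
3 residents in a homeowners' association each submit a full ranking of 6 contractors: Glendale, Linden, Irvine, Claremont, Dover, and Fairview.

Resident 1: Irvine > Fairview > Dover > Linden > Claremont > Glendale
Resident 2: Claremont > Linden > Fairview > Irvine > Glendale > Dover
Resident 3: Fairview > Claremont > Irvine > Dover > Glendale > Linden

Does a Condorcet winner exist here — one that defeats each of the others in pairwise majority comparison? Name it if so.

Fairview

Head-to-head results (3 voters total):
Glendale vs Linden: Linden wins 2–1.
Glendale vs Irvine: Irvine wins 3–0.
Glendale vs Claremont: Claremont wins 3–0.
Glendale vs Dover: Dover wins 2–1.
Glendale vs Fairview: Fairview wins 3–0.
Linden vs Irvine: Irvine wins 2–1.
Linden vs Claremont: Claremont wins 2–1.
Linden vs Dover: Dover wins 2–1.
Linden vs Fairview: Fairview wins 2–1.
Irvine vs Claremont: Claremont wins 2–1.
Irvine vs Dover: Irvine wins 3–0.
Irvine vs Fairview: Fairview wins 2–1.
Claremont vs Dover: Claremont wins 2–1.
Claremont vs Fairview: Fairview wins 2–1.
Dover vs Fairview: Fairview wins 3–0.
Fairview beats each rival — Glendale (3–0), Linden (2–1), Irvine (2–1), Claremont (2–1), Dover (3–0) — so Fairview is the Condorcet winner.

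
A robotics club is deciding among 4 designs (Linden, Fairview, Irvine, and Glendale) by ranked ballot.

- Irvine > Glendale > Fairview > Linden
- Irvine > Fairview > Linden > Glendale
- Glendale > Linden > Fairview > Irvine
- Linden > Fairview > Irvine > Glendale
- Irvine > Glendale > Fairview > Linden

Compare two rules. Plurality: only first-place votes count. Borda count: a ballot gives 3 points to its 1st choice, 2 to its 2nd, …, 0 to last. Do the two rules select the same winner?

Plurality first-place counts: Linden 1, Fairview 0, Irvine 3, Glendale 1 → Irvine.
Borda totals: Linden 6, Fairview 7, Irvine 10, Glendale 7 → Irvine.
The two rules agree on Irvine.

Yes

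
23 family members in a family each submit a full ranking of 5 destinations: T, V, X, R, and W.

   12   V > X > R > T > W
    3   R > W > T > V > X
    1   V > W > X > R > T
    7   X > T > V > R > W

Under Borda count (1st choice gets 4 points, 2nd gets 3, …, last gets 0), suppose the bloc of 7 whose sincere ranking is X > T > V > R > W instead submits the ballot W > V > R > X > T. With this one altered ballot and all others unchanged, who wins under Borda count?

V

Borda totals with the altered ballot: T 18, V 76, X 45, R 51, W 40.
The winner is unchanged: still V.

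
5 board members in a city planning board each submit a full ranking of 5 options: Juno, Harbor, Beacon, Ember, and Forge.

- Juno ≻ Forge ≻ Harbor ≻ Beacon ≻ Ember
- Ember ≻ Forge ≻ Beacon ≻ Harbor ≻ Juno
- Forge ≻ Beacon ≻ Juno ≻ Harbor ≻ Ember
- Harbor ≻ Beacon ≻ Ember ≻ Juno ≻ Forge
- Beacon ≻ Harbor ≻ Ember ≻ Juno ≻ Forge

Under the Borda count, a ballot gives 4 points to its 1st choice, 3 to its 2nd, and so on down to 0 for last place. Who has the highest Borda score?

Beacon

Borda scores:
  Juno: 4 + 0 + 2 + 1 + 1 = 8
  Harbor: 2 + 1 + 1 + 4 + 3 = 11
  Beacon: 1 + 2 + 3 + 3 + 4 = 13
  Ember: 0 + 4 + 0 + 2 + 2 = 8
  Forge: 3 + 3 + 4 + 0 + 0 = 10
Beacon has the highest total.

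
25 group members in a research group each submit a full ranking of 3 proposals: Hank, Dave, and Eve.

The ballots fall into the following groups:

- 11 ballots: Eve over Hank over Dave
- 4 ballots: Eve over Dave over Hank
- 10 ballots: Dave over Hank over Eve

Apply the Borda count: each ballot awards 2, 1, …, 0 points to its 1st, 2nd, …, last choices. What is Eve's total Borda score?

Borda scores:
  Hank: 11·1 + 4·0 + 10·1 = 21
  Dave: 11·0 + 4·1 + 10·2 = 24
  Eve: 11·2 + 4·2 + 10·0 = 30

30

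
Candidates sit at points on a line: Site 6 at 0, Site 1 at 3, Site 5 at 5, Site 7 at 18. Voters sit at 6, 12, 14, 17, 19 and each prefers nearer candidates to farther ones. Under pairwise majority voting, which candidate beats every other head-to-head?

With single-peaked preferences on a line, the Condorcet winner is the candidate closest to the median voter.
The median voter (position 14) is closest to Site 7 at 18.
Check: Site 7 vs Site 1 — voters closer to Site 7: 4 of 5.

Site 7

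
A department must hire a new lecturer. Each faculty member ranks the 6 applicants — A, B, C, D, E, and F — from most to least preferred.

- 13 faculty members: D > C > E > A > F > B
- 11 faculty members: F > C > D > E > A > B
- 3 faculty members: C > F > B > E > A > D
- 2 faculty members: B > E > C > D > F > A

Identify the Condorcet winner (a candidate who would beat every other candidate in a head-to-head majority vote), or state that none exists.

C

Head-to-head results (29 voters total):
A vs B: A wins 24–5.
A vs C: C wins 29–0.
A vs D: D wins 26–3.
A vs E: E wins 29–0.
A vs F: F wins 16–13.
B vs C: C wins 27–2.
B vs D: D wins 24–5.
B vs E: E wins 24–5.
B vs F: F wins 27–2.
C vs D: C wins 16–13.
C vs E: C wins 27–2.
C vs F: C wins 18–11.
D vs E: D wins 24–5.
D vs F: D wins 15–14.
E vs F: E wins 15–14.
C beats each rival — A (29–0), B (27–2), D (16–13), E (27–2), F (18–11) — so C is the Condorcet winner.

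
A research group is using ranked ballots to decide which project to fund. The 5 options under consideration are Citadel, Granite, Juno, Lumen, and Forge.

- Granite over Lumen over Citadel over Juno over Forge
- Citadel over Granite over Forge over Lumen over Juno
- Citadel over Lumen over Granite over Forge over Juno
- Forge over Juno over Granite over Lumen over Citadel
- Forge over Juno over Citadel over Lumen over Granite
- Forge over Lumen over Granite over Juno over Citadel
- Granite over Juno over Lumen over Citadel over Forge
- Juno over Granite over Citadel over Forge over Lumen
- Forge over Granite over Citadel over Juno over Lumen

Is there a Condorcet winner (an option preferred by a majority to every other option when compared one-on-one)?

Yes

Head-to-head results (9 voters total):
Citadel vs Granite: Granite wins 6–3.
Citadel vs Juno: Juno wins 5–4.
Citadel vs Lumen: Citadel wins 5–4.
Citadel vs Forge: Citadel wins 5–4.
Granite vs Juno: Granite wins 6–3.
Granite vs Lumen: Granite wins 6–3.
Granite vs Forge: Granite wins 5–4.
Juno vs Lumen: Juno wins 5–4.
Juno vs Forge: Forge wins 6–3.
Lumen vs Forge: Forge wins 6–3.
Granite beats each rival — Citadel (6–3), Juno (6–3), Lumen (6–3), Forge (5–4) — so Granite is the Condorcet winner.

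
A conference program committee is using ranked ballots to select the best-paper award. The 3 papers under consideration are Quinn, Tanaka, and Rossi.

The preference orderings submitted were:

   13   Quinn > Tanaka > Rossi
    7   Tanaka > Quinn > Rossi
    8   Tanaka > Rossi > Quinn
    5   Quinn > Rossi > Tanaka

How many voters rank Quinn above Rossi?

Ballots ranking Quinn above Rossi: 13+7+5 = 25.
Ballots ranking Rossi above Quinn: 8.
So 25 of 33 voters prefer Quinn to Rossi.

25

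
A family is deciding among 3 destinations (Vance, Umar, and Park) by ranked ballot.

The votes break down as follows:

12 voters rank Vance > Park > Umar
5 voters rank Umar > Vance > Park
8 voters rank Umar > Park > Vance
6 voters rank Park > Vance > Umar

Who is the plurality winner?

Umar

First-place vote totals:
  Vance: 12
  Umar: 13
  Park: 6
Umar has the most first-place votes.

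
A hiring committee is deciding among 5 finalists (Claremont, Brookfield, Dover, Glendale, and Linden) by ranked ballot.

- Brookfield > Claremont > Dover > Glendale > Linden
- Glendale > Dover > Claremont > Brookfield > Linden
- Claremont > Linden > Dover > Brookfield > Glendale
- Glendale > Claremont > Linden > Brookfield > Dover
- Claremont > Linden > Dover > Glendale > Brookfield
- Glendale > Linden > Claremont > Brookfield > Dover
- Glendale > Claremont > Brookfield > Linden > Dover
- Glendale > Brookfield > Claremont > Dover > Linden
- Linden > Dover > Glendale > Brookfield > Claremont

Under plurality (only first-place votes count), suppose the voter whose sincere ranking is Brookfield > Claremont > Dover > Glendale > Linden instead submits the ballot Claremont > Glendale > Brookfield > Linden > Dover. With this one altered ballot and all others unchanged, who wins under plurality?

First-place totals with the altered ballot: Claremont 3, Brookfield 0, Dover 0, Glendale 5, Linden 1.
The winner is unchanged: still Glendale.

Glendale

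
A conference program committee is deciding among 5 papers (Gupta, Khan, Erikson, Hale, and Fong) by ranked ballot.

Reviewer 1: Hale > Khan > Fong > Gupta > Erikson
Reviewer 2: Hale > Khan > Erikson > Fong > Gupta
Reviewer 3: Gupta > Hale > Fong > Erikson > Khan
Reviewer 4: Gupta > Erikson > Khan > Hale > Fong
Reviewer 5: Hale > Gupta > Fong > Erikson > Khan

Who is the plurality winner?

Hale

First-place vote totals:
  Gupta: 2
  Khan: 0
  Erikson: 0
  Hale: 3
  Fong: 0
Hale has the most first-place votes.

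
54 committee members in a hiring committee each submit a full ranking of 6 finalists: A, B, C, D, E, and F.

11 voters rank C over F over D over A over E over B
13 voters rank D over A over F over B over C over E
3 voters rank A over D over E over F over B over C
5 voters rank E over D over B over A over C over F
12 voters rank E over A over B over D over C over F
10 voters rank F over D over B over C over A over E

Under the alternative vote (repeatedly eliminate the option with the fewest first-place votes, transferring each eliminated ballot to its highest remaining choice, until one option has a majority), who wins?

Round 1: E 17, D 13, C 11, F 10, A 3, B 0. B has the fewest and is eliminated.
Round 2: E 17, D 13, C 11, F 10, A 3. A has the fewest and is eliminated.
Round 3: E 17, D 16, C 11, F 10. F has the fewest and is eliminated.
Round 4: D 26, E 17, C 11. C has the fewest and is eliminated.
Round 5: D 37, E 17. D has a majority.

D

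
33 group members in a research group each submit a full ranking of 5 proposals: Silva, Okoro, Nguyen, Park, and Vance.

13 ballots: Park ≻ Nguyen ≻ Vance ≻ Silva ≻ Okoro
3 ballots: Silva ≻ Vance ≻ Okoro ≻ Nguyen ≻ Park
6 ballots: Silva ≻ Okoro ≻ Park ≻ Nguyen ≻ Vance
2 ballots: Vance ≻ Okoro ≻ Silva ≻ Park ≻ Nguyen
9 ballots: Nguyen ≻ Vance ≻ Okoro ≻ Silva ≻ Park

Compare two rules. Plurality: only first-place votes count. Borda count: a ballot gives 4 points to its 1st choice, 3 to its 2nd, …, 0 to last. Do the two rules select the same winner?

Plurality first-place counts: Silva 9, Okoro 0, Nguyen 9, Park 13, Vance 2 → Park.
Borda totals: Silva 62, Okoro 48, Nguyen 84, Park 66, Vance 70 → Nguyen.
The two rules disagree: plurality picks Park, Borda picks Nguyen.

No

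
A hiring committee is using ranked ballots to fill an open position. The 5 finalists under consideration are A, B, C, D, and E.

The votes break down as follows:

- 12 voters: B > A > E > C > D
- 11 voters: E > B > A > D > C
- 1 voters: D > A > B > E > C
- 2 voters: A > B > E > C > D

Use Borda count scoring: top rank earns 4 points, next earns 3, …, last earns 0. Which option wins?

B

Borda scores:
  A: 12·3 + 11·2 + 3 + 2·4 = 69
  B: 12·4 + 11·3 + 2 + 2·3 = 89
  C: 12·1 + 11·0 + 0 + 2·1 = 14
  D: 12·0 + 11·1 + 4 + 2·0 = 15
  E: 12·2 + 11·4 + 1 + 2·2 = 73
B has the highest total.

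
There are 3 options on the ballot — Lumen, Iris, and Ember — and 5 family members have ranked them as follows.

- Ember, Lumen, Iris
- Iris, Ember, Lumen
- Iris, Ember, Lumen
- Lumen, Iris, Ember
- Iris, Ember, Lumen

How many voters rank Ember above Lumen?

Ballots ranking Ember above Lumen: 4.
Ballots ranking Lumen above Ember: 1.
So 4 of 5 voters prefer Ember to Lumen.

4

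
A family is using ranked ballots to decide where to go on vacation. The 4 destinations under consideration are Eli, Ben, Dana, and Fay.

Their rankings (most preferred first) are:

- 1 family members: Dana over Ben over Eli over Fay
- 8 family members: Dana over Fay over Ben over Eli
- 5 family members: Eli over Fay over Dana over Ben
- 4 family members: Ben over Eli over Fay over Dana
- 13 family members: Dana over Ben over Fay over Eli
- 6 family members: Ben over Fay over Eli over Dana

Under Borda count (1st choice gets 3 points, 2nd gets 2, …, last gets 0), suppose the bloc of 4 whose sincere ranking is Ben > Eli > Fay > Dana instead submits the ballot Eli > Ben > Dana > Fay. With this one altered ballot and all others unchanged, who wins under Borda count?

Dana

Borda totals with the altered ballot: Eli 34, Ben 62, Dana 75, Fay 51.
The winner is unchanged: still Dana.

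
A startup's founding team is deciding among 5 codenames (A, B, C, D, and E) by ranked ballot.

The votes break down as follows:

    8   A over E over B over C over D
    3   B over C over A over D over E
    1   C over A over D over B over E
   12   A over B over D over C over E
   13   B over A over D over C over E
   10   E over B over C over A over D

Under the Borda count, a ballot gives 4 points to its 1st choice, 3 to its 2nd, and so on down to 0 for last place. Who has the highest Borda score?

Borda scores:
  A: 8·4 + 3·2 + 3 + 12·4 + 13·3 + 10·1 = 138
  B: 8·2 + 3·4 + 1 + 12·3 + 13·4 + 10·3 = 147
  C: 8·1 + 3·3 + 4 + 12·1 + 13·1 + 10·2 = 66
  D: 8·0 + 3·1 + 2 + 12·2 + 13·2 + 10·0 = 55
  E: 8·3 + 3·0 + 0 + 12·0 + 13·0 + 10·4 = 64
B has the highest total.

B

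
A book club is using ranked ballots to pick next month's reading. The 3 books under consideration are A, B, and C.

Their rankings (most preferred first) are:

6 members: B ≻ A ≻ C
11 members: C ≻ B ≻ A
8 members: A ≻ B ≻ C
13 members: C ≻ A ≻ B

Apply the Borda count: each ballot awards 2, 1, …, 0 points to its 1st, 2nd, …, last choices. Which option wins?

Borda scores:
  A: 6·1 + 11·0 + 8·2 + 13·1 = 35
  B: 6·2 + 11·1 + 8·1 + 13·0 = 31
  C: 6·0 + 11·2 + 8·0 + 13·2 = 48
C has the highest total.

C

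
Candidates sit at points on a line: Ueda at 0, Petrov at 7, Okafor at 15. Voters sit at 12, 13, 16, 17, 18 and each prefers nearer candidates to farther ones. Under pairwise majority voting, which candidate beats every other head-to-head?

Okafor

With single-peaked preferences on a line, the Condorcet winner is the candidate closest to the median voter.
The median voter (position 16) is closest to Okafor at 15.
Check: Okafor vs Ueda — voters closer to Okafor: 5 of 5.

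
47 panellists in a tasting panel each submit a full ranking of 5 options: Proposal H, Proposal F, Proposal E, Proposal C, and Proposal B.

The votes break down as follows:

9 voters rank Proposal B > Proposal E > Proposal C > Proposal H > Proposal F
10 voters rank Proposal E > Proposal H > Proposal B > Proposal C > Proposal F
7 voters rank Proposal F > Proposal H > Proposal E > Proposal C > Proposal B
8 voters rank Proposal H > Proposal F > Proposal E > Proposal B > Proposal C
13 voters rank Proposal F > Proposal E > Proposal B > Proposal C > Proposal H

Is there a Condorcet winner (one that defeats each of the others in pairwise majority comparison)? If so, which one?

No Condorcet winner

Head-to-head results (47 voters total):
Proposal H vs Proposal F: Proposal H wins 27–20.
Proposal H vs Proposal E: Proposal E wins 32–15.
Proposal H vs Proposal C: Proposal H wins 25–22.
Proposal H vs Proposal B: Proposal H wins 25–22.
Proposal F vs Proposal E: Proposal F wins 28–19.
Proposal F vs Proposal C: Proposal F wins 28–19.
Proposal F vs Proposal B: Proposal F wins 28–19.
Proposal E vs Proposal C: Proposal E wins 47–0.
Proposal E vs Proposal B: Proposal E wins 38–9.
Proposal C vs Proposal B: Proposal B wins 40–7.
No candidate beats all others: Proposal H beats Proposal F beats Proposal E beats Proposal H, a majority cycle.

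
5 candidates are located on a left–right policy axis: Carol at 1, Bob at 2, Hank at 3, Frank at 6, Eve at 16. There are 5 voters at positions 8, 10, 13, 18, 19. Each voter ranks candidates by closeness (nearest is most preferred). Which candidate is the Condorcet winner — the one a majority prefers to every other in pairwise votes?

With single-peaked preferences on a line, the Condorcet winner is the candidate closest to the median voter.
The median voter (position 13) is closest to Eve at 16.
Check: Eve vs Carol — voters closer to Eve: 4 of 5.

Eve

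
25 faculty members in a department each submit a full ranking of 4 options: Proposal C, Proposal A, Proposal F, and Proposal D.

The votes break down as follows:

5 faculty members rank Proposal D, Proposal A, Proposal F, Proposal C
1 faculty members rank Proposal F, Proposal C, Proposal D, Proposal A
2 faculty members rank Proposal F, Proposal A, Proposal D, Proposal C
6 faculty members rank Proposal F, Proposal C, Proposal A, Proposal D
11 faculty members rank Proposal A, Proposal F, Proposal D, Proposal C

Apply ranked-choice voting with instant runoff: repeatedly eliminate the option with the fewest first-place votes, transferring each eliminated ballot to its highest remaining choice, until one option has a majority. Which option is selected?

Round 1: Proposal A 11, Proposal F 9, Proposal D 5, Proposal C 0. Proposal C has the fewest and is eliminated.
Round 2: Proposal A 11, Proposal F 9, Proposal D 5. Proposal D has the fewest and is eliminated.
Round 3: Proposal A 16, Proposal F 9. Proposal A has a majority.

Proposal A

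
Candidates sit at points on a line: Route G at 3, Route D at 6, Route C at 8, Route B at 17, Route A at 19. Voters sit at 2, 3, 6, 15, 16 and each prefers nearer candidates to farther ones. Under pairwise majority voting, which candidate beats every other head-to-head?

With single-peaked preferences on a line, the Condorcet winner is the candidate closest to the median voter.
The median voter (position 6) is closest to Route D at 6.
Check: Route D vs Route C — voters closer to Route D: 3 of 5.

Route D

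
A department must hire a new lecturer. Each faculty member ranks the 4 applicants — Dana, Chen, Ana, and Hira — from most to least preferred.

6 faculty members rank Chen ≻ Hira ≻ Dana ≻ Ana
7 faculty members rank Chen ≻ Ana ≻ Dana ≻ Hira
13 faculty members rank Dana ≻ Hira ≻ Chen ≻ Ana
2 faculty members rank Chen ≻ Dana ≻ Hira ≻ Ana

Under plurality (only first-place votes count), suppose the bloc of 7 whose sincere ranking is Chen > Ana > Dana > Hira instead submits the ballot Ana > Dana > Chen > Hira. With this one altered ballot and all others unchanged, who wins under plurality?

First-place totals with the altered ballot: Dana 13, Chen 8, Ana 7, Hira 0.
The switch changes the winner from Chen to Dana.

Dana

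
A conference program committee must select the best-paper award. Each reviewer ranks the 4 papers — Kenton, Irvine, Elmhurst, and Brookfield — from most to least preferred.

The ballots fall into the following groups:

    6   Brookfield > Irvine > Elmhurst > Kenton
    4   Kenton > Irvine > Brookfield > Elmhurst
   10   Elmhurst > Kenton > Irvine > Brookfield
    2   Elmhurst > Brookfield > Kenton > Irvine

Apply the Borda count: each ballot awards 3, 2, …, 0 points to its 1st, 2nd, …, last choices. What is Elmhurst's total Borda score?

42

Borda scores:
  Kenton: 6·0 + 4·3 + 10·2 + 2·1 = 34
  Irvine: 6·2 + 4·2 + 10·1 + 2·0 = 30
  Elmhurst: 6·1 + 4·0 + 10·3 + 2·3 = 42
  Brookfield: 6·3 + 4·1 + 10·0 + 2·2 = 26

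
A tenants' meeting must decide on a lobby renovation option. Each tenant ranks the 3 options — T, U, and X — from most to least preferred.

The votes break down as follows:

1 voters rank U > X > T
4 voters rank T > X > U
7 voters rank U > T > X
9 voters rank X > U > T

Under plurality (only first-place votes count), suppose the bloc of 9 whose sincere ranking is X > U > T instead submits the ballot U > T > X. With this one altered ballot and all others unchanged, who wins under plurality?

U

First-place totals with the altered ballot: T 4, U 17, X 0.
The switch changes the winner from X to U.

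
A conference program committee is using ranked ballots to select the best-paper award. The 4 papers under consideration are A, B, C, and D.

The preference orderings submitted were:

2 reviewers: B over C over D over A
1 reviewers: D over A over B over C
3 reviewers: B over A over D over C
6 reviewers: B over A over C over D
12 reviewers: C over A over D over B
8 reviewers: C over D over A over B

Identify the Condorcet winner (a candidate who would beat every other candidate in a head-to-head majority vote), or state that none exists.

C

Head-to-head results (32 voters total):
A vs B: A wins 21–11.
A vs C: C wins 22–10.
A vs D: A wins 21–11.
B vs C: C wins 20–12.
B vs D: D wins 21–11.
C vs D: C wins 28–4.
C beats each rival — A (22–10), B (20–12), D (28–4) — so C is the Condorcet winner.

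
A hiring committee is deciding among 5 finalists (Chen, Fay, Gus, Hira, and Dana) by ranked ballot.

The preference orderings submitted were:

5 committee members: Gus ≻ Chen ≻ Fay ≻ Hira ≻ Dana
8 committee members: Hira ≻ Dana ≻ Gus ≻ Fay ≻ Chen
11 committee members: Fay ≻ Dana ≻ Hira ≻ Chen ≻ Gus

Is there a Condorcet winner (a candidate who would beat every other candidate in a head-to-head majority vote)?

No

Head-to-head results (24 voters total):
Chen vs Fay: Fay wins 19–5.
Chen vs Gus: Gus wins 13–11.
Chen vs Hira: Hira wins 19–5.
Chen vs Dana: Dana wins 19–5.
Fay vs Gus: Gus wins 13–11.
Fay vs Hira: Fay wins 16–8.
Fay vs Dana: Fay wins 16–8.
Gus vs Hira: Hira wins 19–5.
Gus vs Dana: Dana wins 19–5.
Hira vs Dana: Hira wins 13–11.
No candidate beats all others: Fay beats Hira beats Gus beats Fay, a majority cycle.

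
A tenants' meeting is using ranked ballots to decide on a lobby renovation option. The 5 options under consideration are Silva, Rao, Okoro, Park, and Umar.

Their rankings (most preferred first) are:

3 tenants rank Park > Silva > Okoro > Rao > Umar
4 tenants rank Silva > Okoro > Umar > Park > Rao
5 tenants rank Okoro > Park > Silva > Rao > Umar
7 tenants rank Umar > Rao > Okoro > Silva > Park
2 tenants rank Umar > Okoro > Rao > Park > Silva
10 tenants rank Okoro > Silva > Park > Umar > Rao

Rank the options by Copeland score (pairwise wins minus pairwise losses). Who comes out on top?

Pairwise results:
  Silva vs Rao: Silva wins 22–9.
  Silva vs Okoro: Okoro wins 24–7.
  Silva vs Park: Silva wins 21–10.
  Silva vs Umar: Silva wins 22–9.
  Rao vs Okoro: Okoro wins 24–7.
  Rao vs Park: Park wins 22–9.
  Rao vs Umar: Umar wins 23–8.
  Okoro vs Park: Okoro wins 28–3.
  Okoro vs Umar: Okoro wins 22–9.
  Park vs Umar: Park wins 18–13.
Copeland scores (wins − losses):
  Silva: 3 − 1 = 2
  Rao: 0 − 4 = -4
  Okoro: 4 − 0 = 4
  Park: 2 − 2 = 0
  Umar: 1 − 3 = -2
Okoro has the best Copeland score.

Okoro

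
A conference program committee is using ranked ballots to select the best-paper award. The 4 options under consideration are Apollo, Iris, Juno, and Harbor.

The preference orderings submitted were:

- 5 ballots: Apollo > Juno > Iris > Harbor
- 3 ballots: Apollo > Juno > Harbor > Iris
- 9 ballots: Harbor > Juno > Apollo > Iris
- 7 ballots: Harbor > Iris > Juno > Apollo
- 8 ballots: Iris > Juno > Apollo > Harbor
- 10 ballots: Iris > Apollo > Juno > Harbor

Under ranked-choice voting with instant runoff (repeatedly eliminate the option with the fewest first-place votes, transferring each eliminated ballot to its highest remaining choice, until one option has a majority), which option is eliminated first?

Juno

Round 1: Iris 18, Harbor 16, Apollo 8, Juno 0. Juno has the fewest and is eliminated.
Round 2: Iris 18, Harbor 16, Apollo 8. Apollo has the fewest and is eliminated.
Round 3: Iris 23, Harbor 19. Iris has a majority.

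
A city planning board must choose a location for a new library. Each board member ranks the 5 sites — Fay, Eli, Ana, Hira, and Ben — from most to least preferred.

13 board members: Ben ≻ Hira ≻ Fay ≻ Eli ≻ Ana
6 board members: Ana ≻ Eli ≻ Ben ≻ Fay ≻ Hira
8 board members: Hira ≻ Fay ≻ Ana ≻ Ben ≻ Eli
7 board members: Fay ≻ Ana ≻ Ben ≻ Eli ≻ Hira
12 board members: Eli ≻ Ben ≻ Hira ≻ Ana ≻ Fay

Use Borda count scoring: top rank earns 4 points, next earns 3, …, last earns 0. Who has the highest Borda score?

Borda scores:
  Fay: 13·2 + 6·1 + 8·3 + 7·4 + 12·0 = 84
  Eli: 13·1 + 6·3 + 8·0 + 7·1 + 12·4 = 86
  Ana: 13·0 + 6·4 + 8·2 + 7·3 + 12·1 = 73
  Hira: 13·3 + 6·0 + 8·4 + 7·0 + 12·2 = 95
  Ben: 13·4 + 6·2 + 8·1 + 7·2 + 12·3 = 122
Ben has the highest total.

Ben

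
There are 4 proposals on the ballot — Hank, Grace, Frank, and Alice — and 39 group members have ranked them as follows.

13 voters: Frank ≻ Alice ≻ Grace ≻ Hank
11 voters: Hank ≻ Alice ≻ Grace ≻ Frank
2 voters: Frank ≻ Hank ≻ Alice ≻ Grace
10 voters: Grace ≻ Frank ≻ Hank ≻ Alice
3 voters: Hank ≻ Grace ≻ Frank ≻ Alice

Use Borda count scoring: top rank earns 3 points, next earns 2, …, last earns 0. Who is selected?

Borda scores:
  Hank: 13·0 + 11·3 + 2·2 + 10·1 + 3·3 = 56
  Grace: 13·1 + 11·1 + 2·0 + 10·3 + 3·2 = 60
  Frank: 13·3 + 11·0 + 2·3 + 10·2 + 3·1 = 68
  Alice: 13·2 + 11·2 + 2·1 + 10·0 + 3·0 = 50
Frank has the highest total.

Frank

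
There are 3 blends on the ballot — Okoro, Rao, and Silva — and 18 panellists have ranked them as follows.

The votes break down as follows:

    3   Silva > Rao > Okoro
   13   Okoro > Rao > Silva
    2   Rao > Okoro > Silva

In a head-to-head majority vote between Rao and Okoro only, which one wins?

Ballots ranking Rao above Okoro: 3+2 = 5.
Ballots ranking Okoro above Rao: 13.
Okoro wins the head-to-head, 13–5.

Okoro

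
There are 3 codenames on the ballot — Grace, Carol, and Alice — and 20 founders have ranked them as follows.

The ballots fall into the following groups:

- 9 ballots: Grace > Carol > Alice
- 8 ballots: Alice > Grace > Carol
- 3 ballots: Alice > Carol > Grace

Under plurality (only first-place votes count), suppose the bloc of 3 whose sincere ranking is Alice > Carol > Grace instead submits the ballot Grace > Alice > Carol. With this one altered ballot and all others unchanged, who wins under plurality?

Grace

First-place totals with the altered ballot: Grace 12, Carol 0, Alice 8.
The switch changes the winner from Alice to Grace.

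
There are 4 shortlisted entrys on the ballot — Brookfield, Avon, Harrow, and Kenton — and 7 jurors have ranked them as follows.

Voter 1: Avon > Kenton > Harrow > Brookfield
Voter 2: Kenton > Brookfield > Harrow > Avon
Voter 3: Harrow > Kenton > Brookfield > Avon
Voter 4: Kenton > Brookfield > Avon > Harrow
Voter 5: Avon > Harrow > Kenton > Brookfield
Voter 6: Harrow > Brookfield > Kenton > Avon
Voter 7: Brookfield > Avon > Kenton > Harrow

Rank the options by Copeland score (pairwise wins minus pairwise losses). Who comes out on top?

Kenton

Pairwise results:
  Brookfield vs Avon: Brookfield wins 5–2.
  Brookfield vs Harrow: Harrow wins 4–3.
  Brookfield vs Kenton: Kenton wins 5–2.
  Avon vs Harrow: Avon wins 4–3.
  Avon vs Kenton: Kenton wins 4–3.
  Harrow vs Kenton: Kenton wins 4–3.
Copeland scores (wins − losses):
  Brookfield: 1 − 2 = -1
  Avon: 1 − 2 = -1
  Harrow: 1 − 2 = -1
  Kenton: 3 − 0 = 3
Kenton has the best Copeland score.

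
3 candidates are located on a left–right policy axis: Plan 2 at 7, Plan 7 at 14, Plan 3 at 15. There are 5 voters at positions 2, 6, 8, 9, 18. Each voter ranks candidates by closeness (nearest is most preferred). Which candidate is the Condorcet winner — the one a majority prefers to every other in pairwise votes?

With single-peaked preferences on a line, the Condorcet winner is the candidate closest to the median voter.
The median voter (position 8) is closest to Plan 2 at 7.
Check: Plan 2 vs Plan 7 — voters closer to Plan 2: 4 of 5.

Plan 2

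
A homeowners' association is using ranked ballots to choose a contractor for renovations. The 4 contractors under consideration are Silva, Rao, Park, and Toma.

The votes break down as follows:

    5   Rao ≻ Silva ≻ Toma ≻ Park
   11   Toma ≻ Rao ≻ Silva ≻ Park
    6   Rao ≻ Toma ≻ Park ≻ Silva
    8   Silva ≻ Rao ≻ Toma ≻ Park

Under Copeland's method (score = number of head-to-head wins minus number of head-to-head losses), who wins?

Rao

Pairwise results:
  Silva vs Rao: Rao wins 22–8.
  Silva vs Park: Silva wins 24–6.
  Silva vs Toma: Toma wins 17–13.
  Rao vs Park: Rao wins 30–0.
  Rao vs Toma: Rao wins 19–11.
  Park vs Toma: Toma wins 30–0.
Copeland scores (wins − losses):
  Silva: 1 − 2 = -1
  Rao: 3 − 0 = 3
  Park: 0 − 3 = -3
  Toma: 2 − 1 = 1
Rao has the best Copeland score.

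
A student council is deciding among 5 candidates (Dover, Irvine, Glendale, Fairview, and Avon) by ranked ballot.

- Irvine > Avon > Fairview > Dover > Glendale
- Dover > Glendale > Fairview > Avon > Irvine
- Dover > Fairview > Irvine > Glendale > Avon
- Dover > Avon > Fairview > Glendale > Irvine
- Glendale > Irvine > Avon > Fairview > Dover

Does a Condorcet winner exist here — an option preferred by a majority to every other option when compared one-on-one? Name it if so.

Dover

Head-to-head results (5 voters total):
Dover vs Irvine: Dover wins 3–2.
Dover vs Glendale: Dover wins 4–1.
Dover vs Fairview: Dover wins 3–2.
Dover vs Avon: Dover wins 3–2.
Irvine vs Glendale: Glendale wins 3–2.
Irvine vs Fairview: Fairview wins 3–2.
Irvine vs Avon: Irvine wins 3–2.
Glendale vs Fairview: Fairview wins 3–2.
Glendale vs Avon: Glendale wins 3–2.
Fairview vs Avon: Avon wins 3–2.
Dover beats each rival — Irvine (3–2), Glendale (4–1), Fairview (3–2), Avon (3–2) — so Dover is the Condorcet winner.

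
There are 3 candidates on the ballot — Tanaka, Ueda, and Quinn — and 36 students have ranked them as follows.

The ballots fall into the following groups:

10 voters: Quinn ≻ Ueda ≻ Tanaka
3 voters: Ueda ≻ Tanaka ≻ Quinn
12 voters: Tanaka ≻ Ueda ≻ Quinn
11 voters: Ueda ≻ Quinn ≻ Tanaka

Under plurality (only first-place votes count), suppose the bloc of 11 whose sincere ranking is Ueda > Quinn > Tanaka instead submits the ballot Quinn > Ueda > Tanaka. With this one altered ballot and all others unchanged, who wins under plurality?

First-place totals with the altered ballot: Tanaka 12, Ueda 3, Quinn 21.
The switch changes the winner from Ueda to Quinn.

Quinn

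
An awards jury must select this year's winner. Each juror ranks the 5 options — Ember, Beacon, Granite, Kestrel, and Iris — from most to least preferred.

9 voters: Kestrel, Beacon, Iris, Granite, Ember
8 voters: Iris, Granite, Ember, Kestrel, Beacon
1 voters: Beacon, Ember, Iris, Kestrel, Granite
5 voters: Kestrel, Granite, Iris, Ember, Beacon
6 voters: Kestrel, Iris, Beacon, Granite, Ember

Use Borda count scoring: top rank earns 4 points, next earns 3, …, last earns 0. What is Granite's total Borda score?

Borda scores:
  Ember: 9·0 + 8·2 + 3 + 5·1 + 6·0 = 24
  Beacon: 9·3 + 8·0 + 4 + 5·0 + 6·2 = 43
  Granite: 9·1 + 8·3 + 0 + 5·3 + 6·1 = 54
  Kestrel: 9·4 + 8·1 + 1 + 5·4 + 6·4 = 89
  Iris: 9·2 + 8·4 + 2 + 5·2 + 6·3 = 80

54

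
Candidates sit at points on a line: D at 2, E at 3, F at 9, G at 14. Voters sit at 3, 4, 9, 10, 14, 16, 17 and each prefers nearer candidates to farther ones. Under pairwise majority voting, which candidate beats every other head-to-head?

F

With single-peaked preferences on a line, the Condorcet winner is the candidate closest to the median voter.
The median voter (position 10) is closest to F at 9.
Check: F vs D — voters closer to F: 5 of 7.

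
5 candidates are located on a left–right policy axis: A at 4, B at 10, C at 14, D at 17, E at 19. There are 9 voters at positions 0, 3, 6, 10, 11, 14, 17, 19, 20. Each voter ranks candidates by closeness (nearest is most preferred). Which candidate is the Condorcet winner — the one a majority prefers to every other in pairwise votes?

B

With single-peaked preferences on a line, the Condorcet winner is the candidate closest to the median voter.
The median voter (position 11) is closest to B at 10.
Check: B vs E — voters closer to B: 6 of 9.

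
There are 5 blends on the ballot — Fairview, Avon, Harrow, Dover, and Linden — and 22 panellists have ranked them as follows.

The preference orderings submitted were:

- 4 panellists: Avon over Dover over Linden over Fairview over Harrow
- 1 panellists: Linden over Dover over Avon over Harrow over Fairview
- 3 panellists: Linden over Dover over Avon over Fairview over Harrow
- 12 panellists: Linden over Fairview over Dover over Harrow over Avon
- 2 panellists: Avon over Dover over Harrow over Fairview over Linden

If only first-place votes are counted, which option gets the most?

Linden

First-place vote totals:
  Fairview: 0
  Avon: 6
  Harrow: 0
  Dover: 0
  Linden: 16
Linden has the most first-place votes.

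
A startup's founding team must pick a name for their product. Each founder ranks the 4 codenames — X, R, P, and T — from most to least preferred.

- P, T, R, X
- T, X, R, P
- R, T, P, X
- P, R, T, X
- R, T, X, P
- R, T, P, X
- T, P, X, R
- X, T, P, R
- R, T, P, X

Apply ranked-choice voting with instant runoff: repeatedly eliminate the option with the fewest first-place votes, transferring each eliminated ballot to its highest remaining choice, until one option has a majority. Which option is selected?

R

Round 1: R 4, P 2, T 2, X 1. X has the fewest and is eliminated.
Round 2: R 4, T 3, P 2. P has the fewest and is eliminated.
Round 3: R 5, T 4. R has a majority.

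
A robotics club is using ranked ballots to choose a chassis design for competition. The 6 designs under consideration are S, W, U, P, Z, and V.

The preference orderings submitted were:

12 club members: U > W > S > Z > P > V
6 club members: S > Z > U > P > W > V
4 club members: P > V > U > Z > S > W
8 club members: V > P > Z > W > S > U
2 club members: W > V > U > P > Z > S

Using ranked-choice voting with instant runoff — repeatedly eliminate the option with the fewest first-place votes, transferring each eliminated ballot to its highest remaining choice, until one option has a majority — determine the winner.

Round 1: U 12, V 8, S 6, P 4, W 2, Z 0. Z has the fewest and is eliminated.
Round 2: U 12, V 8, S 6, P 4, W 2. W has the fewest and is eliminated.
Round 3: U 12, V 10, S 6, P 4. P has the fewest and is eliminated.
Round 4: V 14, U 12, S 6. S has the fewest and is eliminated.
Round 5: U 18, V 14. U has a majority.

U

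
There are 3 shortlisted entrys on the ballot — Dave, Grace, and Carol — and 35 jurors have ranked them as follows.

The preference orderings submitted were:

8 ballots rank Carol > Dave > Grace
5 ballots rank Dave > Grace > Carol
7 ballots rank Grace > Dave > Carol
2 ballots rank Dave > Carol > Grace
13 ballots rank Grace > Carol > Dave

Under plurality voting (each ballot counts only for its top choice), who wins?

First-place vote totals:
  Dave: 7
  Grace: 20
  Carol: 8
Grace has the most first-place votes.

Grace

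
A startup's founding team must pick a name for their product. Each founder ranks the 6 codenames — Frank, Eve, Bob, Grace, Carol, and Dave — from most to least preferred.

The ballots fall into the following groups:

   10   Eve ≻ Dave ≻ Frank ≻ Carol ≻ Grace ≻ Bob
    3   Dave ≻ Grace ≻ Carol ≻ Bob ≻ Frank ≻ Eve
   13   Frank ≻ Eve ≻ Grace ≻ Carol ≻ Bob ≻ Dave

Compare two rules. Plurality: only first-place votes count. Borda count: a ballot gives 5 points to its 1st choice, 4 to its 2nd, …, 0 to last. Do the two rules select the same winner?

No

Plurality first-place counts: Frank 13, Eve 10, Bob 0, Grace 0, Carol 0, Dave 3 → Frank.
Borda totals: Frank 98, Eve 102, Bob 19, Grace 61, Carol 55, Dave 55 → Eve.
The two rules disagree: plurality picks Frank, Borda picks Eve.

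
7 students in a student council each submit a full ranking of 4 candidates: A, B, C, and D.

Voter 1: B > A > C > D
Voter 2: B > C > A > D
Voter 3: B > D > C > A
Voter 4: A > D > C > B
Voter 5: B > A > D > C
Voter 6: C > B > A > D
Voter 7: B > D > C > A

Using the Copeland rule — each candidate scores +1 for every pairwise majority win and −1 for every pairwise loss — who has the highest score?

B

Pairwise results:
  A vs B: B wins 6–1.
  A vs C: C wins 4–3.
  A vs D: A wins 5–2.
  B vs C: B wins 5–2.
  B vs D: B wins 6–1.
  C vs D: D wins 4–3.
Copeland scores (wins − losses):
  A: 1 − 2 = -1
  B: 3 − 0 = 3
  C: 1 − 2 = -1
  D: 1 − 2 = -1
B has the best Copeland score.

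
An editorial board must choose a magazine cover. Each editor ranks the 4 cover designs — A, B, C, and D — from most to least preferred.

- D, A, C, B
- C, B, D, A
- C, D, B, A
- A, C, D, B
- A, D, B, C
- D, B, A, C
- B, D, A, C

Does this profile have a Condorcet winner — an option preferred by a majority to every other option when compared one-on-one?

Yes

Head-to-head results (7 voters total):
A vs B: B wins 4–3.
A vs C: A wins 5–2.
A vs D: D wins 5–2.
B vs C: C wins 4–3.
B vs D: D wins 5–2.
C vs D: D wins 4–3.
D beats each rival — A (5–2), B (5–2), C (4–3) — so D is the Condorcet winner.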